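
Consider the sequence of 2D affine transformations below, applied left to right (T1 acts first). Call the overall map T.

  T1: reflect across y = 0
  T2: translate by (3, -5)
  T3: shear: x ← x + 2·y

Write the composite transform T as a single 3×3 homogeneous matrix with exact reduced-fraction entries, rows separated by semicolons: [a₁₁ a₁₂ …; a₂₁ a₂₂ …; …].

T = [1 -2 -7; 0 -1 -5; 0 0 1]

T1 = [1 0 0; 0 -1 0; 0 0 1]
T2·T1 = [1 0 3; 0 -1 -5; 0 0 1]
T3·…·T1 = [1 -2 -7; 0 -1 -5; 0 0 1]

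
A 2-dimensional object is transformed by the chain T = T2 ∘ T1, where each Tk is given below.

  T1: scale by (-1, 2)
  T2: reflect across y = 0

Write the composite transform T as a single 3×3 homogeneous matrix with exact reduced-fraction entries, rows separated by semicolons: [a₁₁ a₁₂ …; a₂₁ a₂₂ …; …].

T1 = [-1 0 0; 0 2 0; 0 0 1]
T2·T1 = [-1 0 0; 0 -2 0; 0 0 1]

T = [-1 0 0; 0 -2 0; 0 0 1]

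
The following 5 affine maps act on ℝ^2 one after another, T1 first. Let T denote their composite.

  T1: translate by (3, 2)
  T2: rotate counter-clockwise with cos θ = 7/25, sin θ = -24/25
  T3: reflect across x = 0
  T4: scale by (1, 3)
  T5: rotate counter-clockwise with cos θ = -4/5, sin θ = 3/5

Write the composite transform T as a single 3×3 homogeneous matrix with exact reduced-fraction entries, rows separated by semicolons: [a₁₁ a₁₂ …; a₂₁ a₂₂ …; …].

T1 = [1 0 3; 0 1 2; 0 0 1]
T2·T1 = [7/25 24/25 69/25; -24/25 7/25 -58/25; 0 0 1]
T3·…·T1 = [-7/25 -24/25 -69/25; -24/25 7/25 -58/25; 0 0 1]
T4·…·T1 = [-7/25 -24/25 -69/25; -72/25 21/25 -174/25; 0 0 1]
T5·…·T1 = [244/125 33/125 798/125; 267/125 -156/125 489/125; 0 0 1]

T = [244/125 33/125 798/125; 267/125 -156/125 489/125; 0 0 1]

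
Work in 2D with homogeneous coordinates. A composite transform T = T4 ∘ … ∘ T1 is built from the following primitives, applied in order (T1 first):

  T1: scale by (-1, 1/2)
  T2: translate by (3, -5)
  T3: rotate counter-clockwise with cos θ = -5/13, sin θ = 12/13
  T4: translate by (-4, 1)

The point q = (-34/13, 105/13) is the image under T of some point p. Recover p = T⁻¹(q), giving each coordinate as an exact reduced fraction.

T1 = [-1 0 0; 0 1/2 0; 0 0 1]
T2·T1 = [-1 0 3; 0 1/2 -5; 0 0 1]
T3·…·T1 = [5/13 -6/13 45/13; -12/13 -5/26 61/13; 0 0 1]
T4·…·T1 = [5/13 -6/13 -7/13; -12/13 -5/26 74/13; 0 0 1]
det M = -1/2; M⁻¹ = [5/13 -12/13 71/13; -24/13 -10/13 44/13; 0 0 1]
M⁻¹ · (-34/13, 105/13)ᵀ = (-3, 2)ᵀ

p = (-3, 2)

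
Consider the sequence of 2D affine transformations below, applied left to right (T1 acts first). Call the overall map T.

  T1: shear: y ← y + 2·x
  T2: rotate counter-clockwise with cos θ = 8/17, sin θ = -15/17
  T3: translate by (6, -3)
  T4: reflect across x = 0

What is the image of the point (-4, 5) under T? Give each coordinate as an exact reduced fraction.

T1 shear: y ← y + 2·x: (-4, 5) → (-4, -3)
T2 rotate counter-clockwise with cos θ = 8/17, sin θ = -15/17: (-4, -3) → (-77/17, 36/17)
T3 translate by (6, -3): (-77/17, 36/17) → (25/17, -15/17)
T4 reflect across x = 0: (25/17, -15/17) → (-25/17, -15/17)

T(p) = (-25/17, -15/17)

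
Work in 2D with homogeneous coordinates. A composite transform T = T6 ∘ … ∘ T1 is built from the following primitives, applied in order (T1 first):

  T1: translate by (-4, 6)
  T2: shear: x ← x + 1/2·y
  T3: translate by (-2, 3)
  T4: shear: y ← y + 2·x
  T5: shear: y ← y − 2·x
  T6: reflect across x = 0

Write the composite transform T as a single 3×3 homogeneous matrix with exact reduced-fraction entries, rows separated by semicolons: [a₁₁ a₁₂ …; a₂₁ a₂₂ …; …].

T = [-1 -1/2 3; 0 1 9; 0 0 1]

T1 = [1 0 -4; 0 1 6; 0 0 1]
T2·T1 = [1 1/2 -1; 0 1 6; 0 0 1]
T3·…·T1 = [1 1/2 -3; 0 1 9; 0 0 1]
T4·…·T1 = [1 1/2 -3; 2 2 3; 0 0 1]
T5·…·T1 = [1 1/2 -3; 0 1 9; 0 0 1]
T6·…·T1 = [-1 -1/2 3; 0 1 9; 0 0 1]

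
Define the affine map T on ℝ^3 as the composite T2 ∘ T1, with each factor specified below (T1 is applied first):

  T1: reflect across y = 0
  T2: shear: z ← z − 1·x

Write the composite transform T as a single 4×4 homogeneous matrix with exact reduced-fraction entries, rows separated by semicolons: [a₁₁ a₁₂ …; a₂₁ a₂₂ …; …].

T = [1 0 0 0; 0 -1 0 0; -1 0 1 0; 0 0 0 1]

T1 = [1 0 0 0; 0 -1 0 0; 0 0 1 0; 0 0 0 1]
T2·T1 = [1 0 0 0; 0 -1 0 0; -1 0 1 0; 0 0 0 1]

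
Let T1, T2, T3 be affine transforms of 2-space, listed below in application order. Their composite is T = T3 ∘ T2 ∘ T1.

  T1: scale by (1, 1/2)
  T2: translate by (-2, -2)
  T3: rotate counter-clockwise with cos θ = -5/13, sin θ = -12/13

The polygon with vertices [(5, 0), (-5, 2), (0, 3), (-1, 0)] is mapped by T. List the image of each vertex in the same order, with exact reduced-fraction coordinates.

image vertices: (-3, -2), (23/13, 89/13), (4/13, 53/26), (-9/13, 46/13)

T1 scale by (1, 1/2): (5, 0) → (5, 0); (-5, 2) → (-5, 1); (0, 3) → (0, 3/2); (-1, 0) → (-1, 0)
T2 translate by (-2, -2): (5, 0) → (3, -2); (-5, 1) → (-7, -1); (0, 3/2) → (-2, -1/2); (-1, 0) → (-3, -2)
T3 rotate counter-clockwise with cos θ = -5/13, sin θ = -12/13: (3, -2) → (-3, -2); (-7, -1) → (23/13, 89/13); (-2, -1/2) → (4/13, 53/26); (-3, -2) → (-9/13, 46/13)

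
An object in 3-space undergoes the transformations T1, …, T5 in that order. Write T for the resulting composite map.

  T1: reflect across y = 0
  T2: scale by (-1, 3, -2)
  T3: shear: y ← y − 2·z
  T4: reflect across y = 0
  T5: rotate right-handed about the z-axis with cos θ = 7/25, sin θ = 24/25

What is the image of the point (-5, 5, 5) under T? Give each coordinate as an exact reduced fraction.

T1 reflect across y = 0: (-5, 5, 5) → (-5, -5, 5)
T2 scale by (-1, 3, -2): (-5, -5, 5) → (5, -15, -10)
T3 shear: y ← y − 2·z: (5, -15, -10) → (5, 5, -10)
T4 reflect across y = 0: (5, 5, -10) → (5, -5, -10)
T5 rotate right-handed about the z-axis with cos θ = 7/25, sin θ = 24/25: (5, -5, -10) → (31/5, 17/5, -10)

T(p) = (31/5, 17/5, -10)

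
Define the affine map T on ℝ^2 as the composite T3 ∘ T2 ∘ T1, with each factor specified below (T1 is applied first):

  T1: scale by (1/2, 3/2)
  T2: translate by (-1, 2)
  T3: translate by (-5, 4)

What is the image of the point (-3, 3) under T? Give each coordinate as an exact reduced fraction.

T(p) = (-15/2, 21/2)

T1 scale by (1/2, 3/2): (-3, 3) → (-3/2, 9/2)
T2 translate by (-1, 2): (-3/2, 9/2) → (-5/2, 13/2)
T3 translate by (-5, 4): (-5/2, 13/2) → (-15/2, 21/2)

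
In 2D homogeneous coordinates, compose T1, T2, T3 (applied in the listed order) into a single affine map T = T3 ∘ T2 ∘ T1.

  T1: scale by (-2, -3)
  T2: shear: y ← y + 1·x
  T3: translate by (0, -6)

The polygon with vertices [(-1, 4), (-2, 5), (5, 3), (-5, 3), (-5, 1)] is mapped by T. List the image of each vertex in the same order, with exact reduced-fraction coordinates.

image vertices: (2, -16), (4, -17), (-10, -25), (10, -5), (10, 1)

T1 scale by (-2, -3): (-1, 4) → (2, -12); (-2, 5) → (4, -15); (5, 3) → (-10, -9); (-5, 3) → (10, -9); (-5, 1) → (10, -3)
T2 shear: y ← y + 1·x: (2, -12) → (2, -10); (4, -15) → (4, -11); (-10, -9) → (-10, -19); (10, -9) → (10, 1); (10, -3) → (10, 7)
T3 translate by (0, -6): (2, -10) → (2, -16); (4, -11) → (4, -17); (-10, -19) → (-10, -25); (10, 1) → (10, -5); (10, 7) → (10, 1)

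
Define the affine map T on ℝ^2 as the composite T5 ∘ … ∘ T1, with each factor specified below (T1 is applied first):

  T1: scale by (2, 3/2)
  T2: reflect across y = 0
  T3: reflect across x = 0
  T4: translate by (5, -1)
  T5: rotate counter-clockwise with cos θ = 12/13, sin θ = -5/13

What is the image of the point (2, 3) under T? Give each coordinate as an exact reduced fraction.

T1 scale by (2, 3/2): (2, 3) → (4, 9/2)
T2 reflect across y = 0: (4, 9/2) → (4, -9/2)
T3 reflect across x = 0: (4, -9/2) → (-4, -9/2)
T4 translate by (5, -1): (-4, -9/2) → (1, -11/2)
T5 rotate counter-clockwise with cos θ = 12/13, sin θ = -5/13: (1, -11/2) → (-31/26, -71/13)

T(p) = (-31/26, -71/13)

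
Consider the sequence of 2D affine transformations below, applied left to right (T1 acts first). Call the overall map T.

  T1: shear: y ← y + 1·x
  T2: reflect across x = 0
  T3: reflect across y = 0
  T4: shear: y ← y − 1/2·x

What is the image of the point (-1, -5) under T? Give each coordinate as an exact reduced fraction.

T(p) = (1, 11/2)

T1 shear: y ← y + 1·x: (-1, -5) → (-1, -6)
T2 reflect across x = 0: (-1, -6) → (1, -6)
T3 reflect across y = 0: (1, -6) → (1, 6)
T4 shear: y ← y − 1/2·x: (1, 6) → (1, 11/2)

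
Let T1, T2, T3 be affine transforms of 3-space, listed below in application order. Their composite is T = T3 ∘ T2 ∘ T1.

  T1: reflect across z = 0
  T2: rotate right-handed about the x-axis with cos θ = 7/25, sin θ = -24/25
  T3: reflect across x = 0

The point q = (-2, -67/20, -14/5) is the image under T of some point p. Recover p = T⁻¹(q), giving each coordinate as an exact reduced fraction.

T1 = [1 0 0 0; 0 1 0 0; 0 0 -1 0; 0 0 0 1]
T2·T1 = [1 0 0 0; 0 7/25 -24/25 0; 0 -24/25 -7/25 0; 0 0 0 1]
T3·…·T1 = [-1 0 0 0; 0 7/25 -24/25 0; 0 -24/25 -7/25 0; 0 0 0 1]
det M = 1; M⁻¹ = [-1 0 0 0; 0 7/25 -24/25 0; 0 -24/25 -7/25 0; 0 0 0 1]
M⁻¹ · (-2, -67/20, -14/5)ᵀ = (2, 7/4, 4)ᵀ

p = (2, 7/4, 4)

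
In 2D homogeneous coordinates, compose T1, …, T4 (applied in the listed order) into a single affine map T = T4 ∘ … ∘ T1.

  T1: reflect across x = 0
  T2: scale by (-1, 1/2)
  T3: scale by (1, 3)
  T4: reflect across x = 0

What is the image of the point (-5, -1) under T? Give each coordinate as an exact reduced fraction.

T1 reflect across x = 0: (-5, -1) → (5, -1)
T2 scale by (-1, 1/2): (5, -1) → (-5, -1/2)
T3 scale by (1, 3): (-5, -1/2) → (-5, -3/2)
T4 reflect across x = 0: (-5, -3/2) → (5, -3/2)

T(p) = (5, -3/2)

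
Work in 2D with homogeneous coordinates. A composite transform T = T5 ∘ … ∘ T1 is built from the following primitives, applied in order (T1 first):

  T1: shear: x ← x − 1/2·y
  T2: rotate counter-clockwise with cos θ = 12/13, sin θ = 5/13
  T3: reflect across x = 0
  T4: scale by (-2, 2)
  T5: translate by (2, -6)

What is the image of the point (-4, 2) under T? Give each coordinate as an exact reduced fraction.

T(p) = (-114/13, -80/13)

T1 shear: x ← x − 1/2·y: (-4, 2) → (-5, 2)
T2 rotate counter-clockwise with cos θ = 12/13, sin θ = 5/13: (-5, 2) → (-70/13, -1/13)
T3 reflect across x = 0: (-70/13, -1/13) → (70/13, -1/13)
T4 scale by (-2, 2): (70/13, -1/13) → (-140/13, -2/13)
T5 translate by (2, -6): (-140/13, -2/13) → (-114/13, -80/13)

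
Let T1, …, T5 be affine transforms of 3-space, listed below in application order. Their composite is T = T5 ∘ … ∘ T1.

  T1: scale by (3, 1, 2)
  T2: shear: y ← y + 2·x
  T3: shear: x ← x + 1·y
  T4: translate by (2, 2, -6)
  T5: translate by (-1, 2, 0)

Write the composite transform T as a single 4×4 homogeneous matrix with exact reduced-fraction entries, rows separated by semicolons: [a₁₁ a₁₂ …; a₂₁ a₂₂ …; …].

T = [9 1 0 1; 6 1 0 4; 0 0 2 -6; 0 0 0 1]

T1 = [3 0 0 0; 0 1 0 0; 0 0 2 0; 0 0 0 1]
T2·T1 = [3 0 0 0; 6 1 0 0; 0 0 2 0; 0 0 0 1]
T3·…·T1 = [9 1 0 0; 6 1 0 0; 0 0 2 0; 0 0 0 1]
T4·…·T1 = [9 1 0 2; 6 1 0 2; 0 0 2 -6; 0 0 0 1]
T5·…·T1 = [9 1 0 1; 6 1 0 4; 0 0 2 -6; 0 0 0 1]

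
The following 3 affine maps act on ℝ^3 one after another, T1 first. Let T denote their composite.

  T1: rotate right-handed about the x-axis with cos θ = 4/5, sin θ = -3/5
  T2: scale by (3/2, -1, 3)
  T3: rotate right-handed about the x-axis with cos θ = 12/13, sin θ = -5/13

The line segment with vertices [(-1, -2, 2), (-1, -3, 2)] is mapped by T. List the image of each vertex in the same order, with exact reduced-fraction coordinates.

image vertices: (-3/2, 18/5, 38/5), (-3/2, 327/65, 582/65)

T1 rotate right-handed about the x-axis with cos θ = 4/5, sin θ = -3/5: (-1, -2, 2) → (-1, -2/5, 14/5); (-1, -3, 2) → (-1, -6/5, 17/5)
T2 scale by (3/2, -1, 3): (-1, -2/5, 14/5) → (-3/2, 2/5, 42/5); (-1, -6/5, 17/5) → (-3/2, 6/5, 51/5)
T3 rotate right-handed about the x-axis with cos θ = 12/13, sin θ = -5/13: (-3/2, 2/5, 42/5) → (-3/2, 18/5, 38/5); (-3/2, 6/5, 51/5) → (-3/2, 327/65, 582/65)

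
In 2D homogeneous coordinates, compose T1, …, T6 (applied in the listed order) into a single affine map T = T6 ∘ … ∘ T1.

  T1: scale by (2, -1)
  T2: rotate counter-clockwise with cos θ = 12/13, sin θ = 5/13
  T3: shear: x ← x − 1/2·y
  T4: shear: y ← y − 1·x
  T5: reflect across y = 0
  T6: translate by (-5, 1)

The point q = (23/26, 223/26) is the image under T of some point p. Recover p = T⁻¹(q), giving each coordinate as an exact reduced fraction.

p = (2, 7/2)

T1 = [2 0 0; 0 -1 0; 0 0 1]
T2·T1 = [24/13 5/13 0; 10/13 -12/13 0; 0 0 1]
T3·…·T1 = [19/13 11/13 0; 10/13 -12/13 0; 0 0 1]
T4·…·T1 = [19/13 11/13 0; -9/13 -23/13 0; 0 0 1]
T5·…·T1 = [19/13 11/13 0; 9/13 23/13 0; 0 0 1]
T6·…·T1 = [19/13 11/13 -5; 9/13 23/13 1; 0 0 1]
det M = 2; M⁻¹ = [23/26 -11/26 63/13; -9/26 19/26 -32/13; 0 0 1]
M⁻¹ · (23/26, 223/26)ᵀ = (2, 7/2)ᵀ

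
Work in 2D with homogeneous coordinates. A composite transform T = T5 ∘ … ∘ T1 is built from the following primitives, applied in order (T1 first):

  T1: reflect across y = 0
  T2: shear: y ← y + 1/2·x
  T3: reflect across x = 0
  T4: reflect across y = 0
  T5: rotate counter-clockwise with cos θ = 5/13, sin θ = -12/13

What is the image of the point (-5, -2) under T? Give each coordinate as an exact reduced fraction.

T1 reflect across y = 0: (-5, -2) → (-5, 2)
T2 shear: y ← y + 1/2·x: (-5, 2) → (-5, -1/2)
T3 reflect across x = 0: (-5, -1/2) → (5, -1/2)
T4 reflect across y = 0: (5, -1/2) → (5, 1/2)
T5 rotate counter-clockwise with cos θ = 5/13, sin θ = -12/13: (5, 1/2) → (31/13, -115/26)

T(p) = (31/13, -115/26)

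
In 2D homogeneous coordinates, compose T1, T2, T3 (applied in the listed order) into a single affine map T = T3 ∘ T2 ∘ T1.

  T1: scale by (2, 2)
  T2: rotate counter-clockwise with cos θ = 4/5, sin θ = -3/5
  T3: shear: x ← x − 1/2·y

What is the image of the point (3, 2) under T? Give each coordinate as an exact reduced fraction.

T1 scale by (2, 2): (3, 2) → (6, 4)
T2 rotate counter-clockwise with cos θ = 4/5, sin θ = -3/5: (6, 4) → (36/5, -2/5)
T3 shear: x ← x − 1/2·y: (36/5, -2/5) → (37/5, -2/5)

T(p) = (37/5, -2/5)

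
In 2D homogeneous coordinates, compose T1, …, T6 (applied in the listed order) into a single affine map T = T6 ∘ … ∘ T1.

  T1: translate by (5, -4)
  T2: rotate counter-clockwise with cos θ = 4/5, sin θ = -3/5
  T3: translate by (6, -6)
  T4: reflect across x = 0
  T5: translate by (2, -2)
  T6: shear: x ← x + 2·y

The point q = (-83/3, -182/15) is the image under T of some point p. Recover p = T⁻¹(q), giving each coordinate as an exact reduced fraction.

T1 = [1 0 5; 0 1 -4; 0 0 1]
T2·T1 = [4/5 3/5 8/5; -3/5 4/5 -31/5; 0 0 1]
T3·…·T1 = [4/5 3/5 38/5; -3/5 4/5 -61/5; 0 0 1]
T4·…·T1 = [-4/5 -3/5 -38/5; -3/5 4/5 -61/5; 0 0 1]
T5·…·T1 = [-4/5 -3/5 -28/5; -3/5 4/5 -71/5; 0 0 1]
T6·…·T1 = [-2 1 -34; -3/5 4/5 -71/5; 0 0 1]
det M = -1; M⁻¹ = [-4/5 1 -13; -3/5 2 8; 0 0 1]
M⁻¹ · (-83/3, -182/15)ᵀ = (-3, 1/3)ᵀ

p = (-3, 1/3)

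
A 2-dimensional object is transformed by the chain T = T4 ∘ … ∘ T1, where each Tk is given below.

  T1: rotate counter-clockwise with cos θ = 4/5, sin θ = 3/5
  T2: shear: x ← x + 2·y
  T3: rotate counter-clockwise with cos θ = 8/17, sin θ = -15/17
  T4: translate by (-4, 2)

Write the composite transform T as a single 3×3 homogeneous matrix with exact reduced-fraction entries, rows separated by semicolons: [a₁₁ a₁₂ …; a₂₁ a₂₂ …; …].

T1 = [4/5 -3/5 0; 3/5 4/5 0; 0 0 1]
T2·T1 = [2 1 0; 3/5 4/5 0; 0 0 1]
T3·…·T1 = [25/17 20/17 0; -126/85 -43/85 0; 0 0 1]
T4·…·T1 = [25/17 20/17 -4; -126/85 -43/85 2; 0 0 1]

T = [25/17 20/17 -4; -126/85 -43/85 2; 0 0 1]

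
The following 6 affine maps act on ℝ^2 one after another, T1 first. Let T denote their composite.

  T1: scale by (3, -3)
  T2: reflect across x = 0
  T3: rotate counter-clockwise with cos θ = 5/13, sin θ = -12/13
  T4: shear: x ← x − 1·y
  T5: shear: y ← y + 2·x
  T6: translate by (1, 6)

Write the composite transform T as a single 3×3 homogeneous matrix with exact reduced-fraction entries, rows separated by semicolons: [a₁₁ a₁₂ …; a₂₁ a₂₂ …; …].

T = [-51/13 -21/13 1; -66/13 -57/13 6; 0 0 1]

T1 = [3 0 0; 0 -3 0; 0 0 1]
T2·T1 = [-3 0 0; 0 -3 0; 0 0 1]
T3·…·T1 = [-15/13 -36/13 0; 36/13 -15/13 0; 0 0 1]
T4·…·T1 = [-51/13 -21/13 0; 36/13 -15/13 0; 0 0 1]
T5·…·T1 = [-51/13 -21/13 0; -66/13 -57/13 0; 0 0 1]
T6·…·T1 = [-51/13 -21/13 1; -66/13 -57/13 6; 0 0 1]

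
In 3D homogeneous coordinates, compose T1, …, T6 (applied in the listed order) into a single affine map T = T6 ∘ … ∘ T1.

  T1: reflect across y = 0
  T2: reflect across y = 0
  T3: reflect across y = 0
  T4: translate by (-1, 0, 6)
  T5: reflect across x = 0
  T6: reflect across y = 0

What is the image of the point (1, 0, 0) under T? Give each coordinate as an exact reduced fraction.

T(p) = (0, 0, 6)

T1 reflect across y = 0: (1, 0, 0) → (1, 0, 0)
T2 reflect across y = 0: (1, 0, 0) → (1, 0, 0)
T3 reflect across y = 0: (1, 0, 0) → (1, 0, 0)
T4 translate by (-1, 0, 6): (1, 0, 0) → (0, 0, 6)
T5 reflect across x = 0: (0, 0, 6) → (0, 0, 6)
T6 reflect across y = 0: (0, 0, 6) → (0, 0, 6)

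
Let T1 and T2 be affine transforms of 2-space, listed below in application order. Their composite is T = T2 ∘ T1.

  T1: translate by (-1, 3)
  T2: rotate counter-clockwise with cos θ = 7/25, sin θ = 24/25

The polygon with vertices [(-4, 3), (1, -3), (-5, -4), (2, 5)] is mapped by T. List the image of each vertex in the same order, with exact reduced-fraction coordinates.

T1 translate by (-1, 3): (-4, 3) → (-5, 6); (1, -3) → (0, 0); (-5, -4) → (-6, -1); (2, 5) → (1, 8)
T2 rotate counter-clockwise with cos θ = 7/25, sin θ = 24/25: (-5, 6) → (-179/25, -78/25); (0, 0) → (0, 0); (-6, -1) → (-18/25, -151/25); (1, 8) → (-37/5, 16/5)

image vertices: (-179/25, -78/25), (0, 0), (-18/25, -151/25), (-37/5, 16/5)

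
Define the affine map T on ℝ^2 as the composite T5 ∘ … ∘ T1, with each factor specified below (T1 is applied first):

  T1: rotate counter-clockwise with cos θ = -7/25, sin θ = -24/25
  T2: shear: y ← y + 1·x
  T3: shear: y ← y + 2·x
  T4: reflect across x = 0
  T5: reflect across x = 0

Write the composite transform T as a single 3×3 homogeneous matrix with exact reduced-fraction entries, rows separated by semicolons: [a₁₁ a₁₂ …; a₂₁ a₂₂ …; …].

T = [-7/25 24/25 0; -9/5 13/5 0; 0 0 1]

T1 = [-7/25 24/25 0; -24/25 -7/25 0; 0 0 1]
T2·T1 = [-7/25 24/25 0; -31/25 17/25 0; 0 0 1]
T3·…·T1 = [-7/25 24/25 0; -9/5 13/5 0; 0 0 1]
T4·…·T1 = [7/25 -24/25 0; -9/5 13/5 0; 0 0 1]
T5·…·T1 = [-7/25 24/25 0; -9/5 13/5 0; 0 0 1]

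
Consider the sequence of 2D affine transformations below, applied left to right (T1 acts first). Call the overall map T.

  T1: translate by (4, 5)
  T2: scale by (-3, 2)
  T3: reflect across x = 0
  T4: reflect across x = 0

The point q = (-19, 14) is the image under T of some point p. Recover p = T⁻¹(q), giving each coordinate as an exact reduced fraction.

T1 = [1 0 4; 0 1 5; 0 0 1]
T2·T1 = [-3 0 -12; 0 2 10; 0 0 1]
T3·…·T1 = [3 0 12; 0 2 10; 0 0 1]
T4·…·T1 = [-3 0 -12; 0 2 10; 0 0 1]
det M = -6; M⁻¹ = [-1/3 0 -4; 0 1/2 -5; 0 0 1]
M⁻¹ · (-19, 14)ᵀ = (7/3, 2)ᵀ

p = (7/3, 2)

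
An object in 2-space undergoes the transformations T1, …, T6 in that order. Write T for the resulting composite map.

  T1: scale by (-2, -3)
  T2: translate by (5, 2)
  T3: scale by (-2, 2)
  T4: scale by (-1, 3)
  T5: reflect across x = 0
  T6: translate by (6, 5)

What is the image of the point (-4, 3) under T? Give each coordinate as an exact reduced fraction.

T1 scale by (-2, -3): (-4, 3) → (8, -9)
T2 translate by (5, 2): (8, -9) → (13, -7)
T3 scale by (-2, 2): (13, -7) → (-26, -14)
T4 scale by (-1, 3): (-26, -14) → (26, -42)
T5 reflect across x = 0: (26, -42) → (-26, -42)
T6 translate by (6, 5): (-26, -42) → (-20, -37)

T(p) = (-20, -37)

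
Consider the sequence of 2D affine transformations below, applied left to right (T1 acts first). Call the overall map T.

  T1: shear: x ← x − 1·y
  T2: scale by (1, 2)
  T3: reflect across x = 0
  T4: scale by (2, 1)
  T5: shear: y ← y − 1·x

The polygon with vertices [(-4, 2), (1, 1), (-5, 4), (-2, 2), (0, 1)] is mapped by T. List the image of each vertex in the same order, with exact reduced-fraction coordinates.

image vertices: (12, -8), (0, 2), (18, -10), (8, -4), (2, 0)

T1 shear: x ← x − 1·y: (-4, 2) → (-6, 2); (1, 1) → (0, 1); (-5, 4) → (-9, 4); (-2, 2) → (-4, 2); (0, 1) → (-1, 1)
T2 scale by (1, 2): (-6, 2) → (-6, 4); (0, 1) → (0, 2); (-9, 4) → (-9, 8); (-4, 2) → (-4, 4); (-1, 1) → (-1, 2)
T3 reflect across x = 0: (-6, 4) → (6, 4); (0, 2) → (0, 2); (-9, 8) → (9, 8); (-4, 4) → (4, 4); (-1, 2) → (1, 2)
T4 scale by (2, 1): (6, 4) → (12, 4); (0, 2) → (0, 2); (9, 8) → (18, 8); (4, 4) → (8, 4); (1, 2) → (2, 2)
T5 shear: y ← y − 1·x: (12, 4) → (12, -8); (0, 2) → (0, 2); (18, 8) → (18, -10); (8, 4) → (8, -4); (2, 2) → (2, 0)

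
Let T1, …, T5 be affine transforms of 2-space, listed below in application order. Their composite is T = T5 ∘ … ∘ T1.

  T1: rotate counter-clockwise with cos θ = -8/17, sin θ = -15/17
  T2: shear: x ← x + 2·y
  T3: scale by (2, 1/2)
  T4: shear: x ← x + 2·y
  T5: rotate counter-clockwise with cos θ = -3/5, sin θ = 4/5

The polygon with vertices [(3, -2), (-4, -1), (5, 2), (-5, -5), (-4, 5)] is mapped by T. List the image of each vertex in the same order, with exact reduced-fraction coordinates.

T1 rotate counter-clockwise with cos θ = -8/17, sin θ = -15/17: (3, -2) → (-54/17, -29/17); (-4, -1) → (1, 4); (5, 2) → (-10/17, -91/17); (-5, -5) → (-35/17, 115/17); (-4, 5) → (107/17, 20/17)
T2 shear: x ← x + 2·y: (-54/17, -29/17) → (-112/17, -29/17); (1, 4) → (9, 4); (-10/17, -91/17) → (-192/17, -91/17); (-35/17, 115/17) → (195/17, 115/17); (107/17, 20/17) → (147/17, 20/17)
T3 scale by (2, 1/2): (-112/17, -29/17) → (-224/17, -29/34); (9, 4) → (18, 2); (-192/17, -91/17) → (-384/17, -91/34); (195/17, 115/17) → (390/17, 115/34); (147/17, 20/17) → (294/17, 10/17)
T4 shear: x ← x + 2·y: (-224/17, -29/34) → (-253/17, -29/34); (18, 2) → (22, 2); (-384/17, -91/34) → (-475/17, -91/34); (390/17, 115/34) → (505/17, 115/34); (294/17, 10/17) → (314/17, 10/17)
T5 rotate counter-clockwise with cos θ = -3/5, sin θ = 4/5: (-253/17, -29/34) → (817/85, -1937/170); (22, 2) → (-74/5, 82/5); (-475/17, -91/34) → (1607/85, -3527/170); (505/17, 115/34) → (-349/17, 739/34); (314/17, 10/17) → (-982/85, 1226/85)

image vertices: (817/85, -1937/170), (-74/5, 82/5), (1607/85, -3527/170), (-349/17, 739/34), (-982/85, 1226/85)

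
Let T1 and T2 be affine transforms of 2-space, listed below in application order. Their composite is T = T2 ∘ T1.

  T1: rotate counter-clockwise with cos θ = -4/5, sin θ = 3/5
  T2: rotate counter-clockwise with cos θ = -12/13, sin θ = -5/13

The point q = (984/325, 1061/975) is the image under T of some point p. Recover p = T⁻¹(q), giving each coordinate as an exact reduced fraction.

p = (8/3, 9/5)

T1 = [-4/5 -3/5 0; 3/5 -4/5 0; 0 0 1]
T2·T1 = [63/65 16/65 0; -16/65 63/65 0; 0 0 1]
det M = 1; M⁻¹ = [63/65 -16/65 0; 16/65 63/65 0; 0 0 1]
M⁻¹ · (984/325, 1061/975)ᵀ = (8/3, 9/5)ᵀ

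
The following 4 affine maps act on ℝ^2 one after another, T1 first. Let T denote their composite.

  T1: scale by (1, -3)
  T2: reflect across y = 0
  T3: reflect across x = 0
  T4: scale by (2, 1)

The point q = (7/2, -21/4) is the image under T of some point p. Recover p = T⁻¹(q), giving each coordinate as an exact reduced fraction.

p = (-7/4, -7/4)

T1 = [1 0 0; 0 -3 0; 0 0 1]
T2·T1 = [1 0 0; 0 3 0; 0 0 1]
T3·…·T1 = [-1 0 0; 0 3 0; 0 0 1]
T4·…·T1 = [-2 0 0; 0 3 0; 0 0 1]
det M = -6; M⁻¹ = [-1/2 0 0; 0 1/3 0; 0 0 1]
M⁻¹ · (7/2, -21/4)ᵀ = (-7/4, -7/4)ᵀ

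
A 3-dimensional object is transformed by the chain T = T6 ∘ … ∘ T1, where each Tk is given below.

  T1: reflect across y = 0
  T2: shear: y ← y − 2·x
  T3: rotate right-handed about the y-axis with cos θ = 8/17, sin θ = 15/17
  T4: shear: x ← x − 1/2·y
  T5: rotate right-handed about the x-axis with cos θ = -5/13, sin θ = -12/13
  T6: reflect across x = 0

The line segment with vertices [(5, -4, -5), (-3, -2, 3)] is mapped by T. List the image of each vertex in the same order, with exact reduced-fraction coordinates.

image vertices: (-16/17, -870/221, 1799/221), (47/17, 148/221, -1977/221)

T1 reflect across y = 0: (5, -4, -5) → (5, 4, -5); (-3, -2, 3) → (-3, 2, 3)
T2 shear: y ← y − 2·x: (5, 4, -5) → (5, -6, -5); (-3, 2, 3) → (-3, 8, 3)
T3 rotate right-handed about the y-axis with cos θ = 8/17, sin θ = 15/17: (5, -6, -5) → (-35/17, -6, -115/17); (-3, 8, 3) → (21/17, 8, 69/17)
T4 shear: x ← x − 1/2·y: (-35/17, -6, -115/17) → (16/17, -6, -115/17); (21/17, 8, 69/17) → (-47/17, 8, 69/17)
T5 rotate right-handed about the x-axis with cos θ = -5/13, sin θ = -12/13: (16/17, -6, -115/17) → (16/17, -870/221, 1799/221); (-47/17, 8, 69/17) → (-47/17, 148/221, -1977/221)
T6 reflect across x = 0: (16/17, -870/221, 1799/221) → (-16/17, -870/221, 1799/221); (-47/17, 148/221, -1977/221) → (47/17, 148/221, -1977/221)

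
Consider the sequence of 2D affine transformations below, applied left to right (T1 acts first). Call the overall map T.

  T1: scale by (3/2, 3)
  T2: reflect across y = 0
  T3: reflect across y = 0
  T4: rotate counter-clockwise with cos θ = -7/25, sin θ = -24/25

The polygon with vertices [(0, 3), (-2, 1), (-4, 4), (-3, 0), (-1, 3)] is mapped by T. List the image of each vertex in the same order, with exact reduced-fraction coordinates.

T1 scale by (3/2, 3): (0, 3) → (0, 9); (-2, 1) → (-3, 3); (-4, 4) → (-6, 12); (-3, 0) → (-9/2, 0); (-1, 3) → (-3/2, 9)
T2 reflect across y = 0: (0, 9) → (0, -9); (-3, 3) → (-3, -3); (-6, 12) → (-6, -12); (-9/2, 0) → (-9/2, 0); (-3/2, 9) → (-3/2, -9)
T3 reflect across y = 0: (0, -9) → (0, 9); (-3, -3) → (-3, 3); (-6, -12) → (-6, 12); (-9/2, 0) → (-9/2, 0); (-3/2, -9) → (-3/2, 9)
T4 rotate counter-clockwise with cos θ = -7/25, sin θ = -24/25: (0, 9) → (216/25, -63/25); (-3, 3) → (93/25, 51/25); (-6, 12) → (66/5, 12/5); (-9/2, 0) → (63/50, 108/25); (-3/2, 9) → (453/50, -27/25)

image vertices: (216/25, -63/25), (93/25, 51/25), (66/5, 12/5), (63/50, 108/25), (453/50, -27/25)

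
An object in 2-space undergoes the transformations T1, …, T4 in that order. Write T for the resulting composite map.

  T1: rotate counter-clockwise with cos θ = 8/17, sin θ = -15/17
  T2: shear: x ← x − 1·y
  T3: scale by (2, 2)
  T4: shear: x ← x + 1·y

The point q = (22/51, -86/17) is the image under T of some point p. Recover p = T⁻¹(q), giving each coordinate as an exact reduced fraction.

p = (7/3, -1)

T1 = [8/17 15/17 0; -15/17 8/17 0; 0 0 1]
T2·T1 = [23/17 7/17 0; -15/17 8/17 0; 0 0 1]
T3·…·T1 = [46/17 14/17 0; -30/17 16/17 0; 0 0 1]
T4·…·T1 = [16/17 30/17 0; -30/17 16/17 0; 0 0 1]
det M = 4; M⁻¹ = [4/17 -15/34 0; 15/34 4/17 0; 0 0 1]
M⁻¹ · (22/51, -86/17)ᵀ = (7/3, -1)ᵀ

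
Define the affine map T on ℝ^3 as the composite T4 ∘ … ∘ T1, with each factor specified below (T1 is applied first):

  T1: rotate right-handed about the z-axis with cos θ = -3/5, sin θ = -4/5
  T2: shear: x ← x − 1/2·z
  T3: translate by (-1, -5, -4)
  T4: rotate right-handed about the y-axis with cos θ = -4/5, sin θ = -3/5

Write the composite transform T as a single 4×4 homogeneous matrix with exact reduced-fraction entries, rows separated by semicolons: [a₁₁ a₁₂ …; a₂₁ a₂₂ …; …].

T1 = [-3/5 4/5 0 0; -4/5 -3/5 0 0; 0 0 1 0; 0 0 0 1]
T2·T1 = [-3/5 4/5 -1/2 0; -4/5 -3/5 0 0; 0 0 1 0; 0 0 0 1]
T3·…·T1 = [-3/5 4/5 -1/2 -1; -4/5 -3/5 0 -5; 0 0 1 -4; 0 0 0 1]
T4·…·T1 = [12/25 -16/25 -1/5 16/5; -4/5 -3/5 0 -5; -9/25 12/25 -11/10 13/5; 0 0 0 1]

T = [12/25 -16/25 -1/5 16/5; -4/5 -3/5 0 -5; -9/25 12/25 -11/10 13/5; 0 0 0 1]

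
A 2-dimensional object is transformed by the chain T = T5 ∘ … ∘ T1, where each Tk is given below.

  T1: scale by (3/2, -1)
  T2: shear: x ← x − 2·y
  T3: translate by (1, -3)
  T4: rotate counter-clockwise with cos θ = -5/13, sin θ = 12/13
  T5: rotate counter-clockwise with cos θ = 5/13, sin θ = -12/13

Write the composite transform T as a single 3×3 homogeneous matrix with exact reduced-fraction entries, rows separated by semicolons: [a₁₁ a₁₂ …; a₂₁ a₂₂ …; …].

T1 = [3/2 0 0; 0 -1 0; 0 0 1]
T2·T1 = [3/2 2 0; 0 -1 0; 0 0 1]
T3·…·T1 = [3/2 2 1; 0 -1 -3; 0 0 1]
T4·…·T1 = [-15/26 2/13 31/13; 18/13 29/13 27/13; 0 0 1]
T5·…·T1 = [357/338 358/169 479/169; 180/169 121/169 -237/169; 0 0 1]

T = [357/338 358/169 479/169; 180/169 121/169 -237/169; 0 0 1]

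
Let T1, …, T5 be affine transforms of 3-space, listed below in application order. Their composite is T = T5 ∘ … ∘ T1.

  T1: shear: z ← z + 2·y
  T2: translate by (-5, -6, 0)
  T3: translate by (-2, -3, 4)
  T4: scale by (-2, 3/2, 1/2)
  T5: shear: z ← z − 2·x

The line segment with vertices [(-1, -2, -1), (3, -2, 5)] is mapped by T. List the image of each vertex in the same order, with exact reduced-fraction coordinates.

image vertices: (16, -33/2, -65/2), (8, -33/2, -27/2)

T1 shear: z ← z + 2·y: (-1, -2, -1) → (-1, -2, -5); (3, -2, 5) → (3, -2, 1)
T2 translate by (-5, -6, 0): (-1, -2, -5) → (-6, -8, -5); (3, -2, 1) → (-2, -8, 1)
T3 translate by (-2, -3, 4): (-6, -8, -5) → (-8, -11, -1); (-2, -8, 1) → (-4, -11, 5)
T4 scale by (-2, 3/2, 1/2): (-8, -11, -1) → (16, -33/2, -1/2); (-4, -11, 5) → (8, -33/2, 5/2)
T5 shear: z ← z − 2·x: (16, -33/2, -1/2) → (16, -33/2, -65/2); (8, -33/2, 5/2) → (8, -33/2, -27/2)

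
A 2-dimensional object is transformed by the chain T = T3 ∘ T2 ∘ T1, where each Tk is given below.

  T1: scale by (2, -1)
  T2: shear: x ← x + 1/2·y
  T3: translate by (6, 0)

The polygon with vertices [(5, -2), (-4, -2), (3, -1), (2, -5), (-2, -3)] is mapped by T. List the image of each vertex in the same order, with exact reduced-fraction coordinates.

image vertices: (17, 2), (-1, 2), (25/2, 1), (25/2, 5), (7/2, 3)

T1 scale by (2, -1): (5, -2) → (10, 2); (-4, -2) → (-8, 2); (3, -1) → (6, 1); (2, -5) → (4, 5); (-2, -3) → (-4, 3)
T2 shear: x ← x + 1/2·y: (10, 2) → (11, 2); (-8, 2) → (-7, 2); (6, 1) → (13/2, 1); (4, 5) → (13/2, 5); (-4, 3) → (-5/2, 3)
T3 translate by (6, 0): (11, 2) → (17, 2); (-7, 2) → (-1, 2); (13/2, 1) → (25/2, 1); (13/2, 5) → (25/2, 5); (-5/2, 3) → (7/2, 3)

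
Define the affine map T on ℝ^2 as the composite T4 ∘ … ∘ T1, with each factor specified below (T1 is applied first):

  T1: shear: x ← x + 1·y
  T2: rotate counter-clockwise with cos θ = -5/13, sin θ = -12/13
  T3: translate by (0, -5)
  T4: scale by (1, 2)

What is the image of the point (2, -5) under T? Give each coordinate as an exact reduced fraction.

T1 shear: x ← x + 1·y: (2, -5) → (-3, -5)
T2 rotate counter-clockwise with cos θ = -5/13, sin θ = -12/13: (-3, -5) → (-45/13, 61/13)
T3 translate by (0, -5): (-45/13, 61/13) → (-45/13, -4/13)
T4 scale by (1, 2): (-45/13, -4/13) → (-45/13, -8/13)

T(p) = (-45/13, -8/13)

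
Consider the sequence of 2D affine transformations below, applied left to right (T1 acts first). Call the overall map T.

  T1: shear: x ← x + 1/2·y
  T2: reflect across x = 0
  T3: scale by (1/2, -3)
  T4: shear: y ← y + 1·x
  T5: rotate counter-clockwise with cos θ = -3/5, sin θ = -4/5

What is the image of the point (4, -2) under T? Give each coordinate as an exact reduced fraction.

T(p) = (9/2, -3/2)

T1 shear: x ← x + 1/2·y: (4, -2) → (3, -2)
T2 reflect across x = 0: (3, -2) → (-3, -2)
T3 scale by (1/2, -3): (-3, -2) → (-3/2, 6)
T4 shear: y ← y + 1·x: (-3/2, 6) → (-3/2, 9/2)
T5 rotate counter-clockwise with cos θ = -3/5, sin θ = -4/5: (-3/2, 9/2) → (9/2, -3/2)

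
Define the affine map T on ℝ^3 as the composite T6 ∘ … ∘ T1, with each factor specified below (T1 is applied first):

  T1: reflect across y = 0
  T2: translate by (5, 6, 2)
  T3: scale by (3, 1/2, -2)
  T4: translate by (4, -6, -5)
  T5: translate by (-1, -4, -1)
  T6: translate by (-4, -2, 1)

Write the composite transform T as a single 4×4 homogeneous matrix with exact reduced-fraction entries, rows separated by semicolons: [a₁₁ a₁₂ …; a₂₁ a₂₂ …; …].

T = [3 0 0 14; 0 -1/2 0 -9; 0 0 -2 -9; 0 0 0 1]

T1 = [1 0 0 0; 0 -1 0 0; 0 0 1 0; 0 0 0 1]
T2·T1 = [1 0 0 5; 0 -1 0 6; 0 0 1 2; 0 0 0 1]
T3·…·T1 = [3 0 0 15; 0 -1/2 0 3; 0 0 -2 -4; 0 0 0 1]
T4·…·T1 = [3 0 0 19; 0 -1/2 0 -3; 0 0 -2 -9; 0 0 0 1]
T5·…·T1 = [3 0 0 18; 0 -1/2 0 -7; 0 0 -2 -10; 0 0 0 1]
T6·…·T1 = [3 0 0 14; 0 -1/2 0 -9; 0 0 -2 -9; 0 0 0 1]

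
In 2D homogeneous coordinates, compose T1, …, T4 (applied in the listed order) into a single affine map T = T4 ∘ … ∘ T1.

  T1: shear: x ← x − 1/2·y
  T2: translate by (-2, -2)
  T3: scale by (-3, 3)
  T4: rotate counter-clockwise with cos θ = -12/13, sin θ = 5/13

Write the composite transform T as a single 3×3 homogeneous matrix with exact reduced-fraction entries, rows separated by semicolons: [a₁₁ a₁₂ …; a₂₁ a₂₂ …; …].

T1 = [1 -1/2 0; 0 1 0; 0 0 1]
T2·T1 = [1 -1/2 -2; 0 1 -2; 0 0 1]
T3·…·T1 = [-3 3/2 6; 0 3 -6; 0 0 1]
T4·…·T1 = [36/13 -33/13 -42/13; -15/13 -57/26 102/13; 0 0 1]

T = [36/13 -33/13 -42/13; -15/13 -57/26 102/13; 0 0 1]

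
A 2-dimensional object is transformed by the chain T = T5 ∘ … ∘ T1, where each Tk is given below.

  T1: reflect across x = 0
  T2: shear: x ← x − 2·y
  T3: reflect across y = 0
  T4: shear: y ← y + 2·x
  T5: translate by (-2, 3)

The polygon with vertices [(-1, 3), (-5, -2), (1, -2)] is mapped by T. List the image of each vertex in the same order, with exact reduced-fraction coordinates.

T1 reflect across x = 0: (-1, 3) → (1, 3); (-5, -2) → (5, -2); (1, -2) → (-1, -2)
T2 shear: x ← x − 2·y: (1, 3) → (-5, 3); (5, -2) → (9, -2); (-1, -2) → (3, -2)
T3 reflect across y = 0: (-5, 3) → (-5, -3); (9, -2) → (9, 2); (3, -2) → (3, 2)
T4 shear: y ← y + 2·x: (-5, -3) → (-5, -13); (9, 2) → (9, 20); (3, 2) → (3, 8)
T5 translate by (-2, 3): (-5, -13) → (-7, -10); (9, 20) → (7, 23); (3, 8) → (1, 11)

image vertices: (-7, -10), (7, 23), (1, 11)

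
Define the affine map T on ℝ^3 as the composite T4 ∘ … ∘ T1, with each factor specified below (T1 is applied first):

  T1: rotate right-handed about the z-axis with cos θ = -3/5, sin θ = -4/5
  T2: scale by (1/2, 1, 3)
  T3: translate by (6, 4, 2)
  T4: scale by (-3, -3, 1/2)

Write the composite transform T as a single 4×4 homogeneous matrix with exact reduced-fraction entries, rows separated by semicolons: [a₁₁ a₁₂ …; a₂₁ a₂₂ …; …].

T1 = [-3/5 4/5 0 0; -4/5 -3/5 0 0; 0 0 1 0; 0 0 0 1]
T2·T1 = [-3/10 2/5 0 0; -4/5 -3/5 0 0; 0 0 3 0; 0 0 0 1]
T3·…·T1 = [-3/10 2/5 0 6; -4/5 -3/5 0 4; 0 0 3 2; 0 0 0 1]
T4·…·T1 = [9/10 -6/5 0 -18; 12/5 9/5 0 -12; 0 0 3/2 1; 0 0 0 1]

T = [9/10 -6/5 0 -18; 12/5 9/5 0 -12; 0 0 3/2 1; 0 0 0 1]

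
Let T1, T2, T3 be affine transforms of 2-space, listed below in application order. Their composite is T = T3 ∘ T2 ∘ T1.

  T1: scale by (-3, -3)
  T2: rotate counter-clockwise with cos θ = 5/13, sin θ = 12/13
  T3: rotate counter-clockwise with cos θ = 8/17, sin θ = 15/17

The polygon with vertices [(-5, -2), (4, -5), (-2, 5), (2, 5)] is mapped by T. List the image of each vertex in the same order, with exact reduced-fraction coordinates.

image vertices: (-3126/221, 1725/221), (-885/221, -4152/221), (1725/221, 3126/221), (3405/221, 1074/221)

T1 scale by (-3, -3): (-5, -2) → (15, 6); (4, -5) → (-12, 15); (-2, 5) → (6, -15); (2, 5) → (-6, -15)
T2 rotate counter-clockwise with cos θ = 5/13, sin θ = 12/13: (15, 6) → (3/13, 210/13); (-12, 15) → (-240/13, -69/13); (6, -15) → (210/13, -3/13); (-6, -15) → (150/13, -147/13)
T3 rotate counter-clockwise with cos θ = 8/17, sin θ = 15/17: (3/13, 210/13) → (-3126/221, 1725/221); (-240/13, -69/13) → (-885/221, -4152/221); (210/13, -3/13) → (1725/221, 3126/221); (150/13, -147/13) → (3405/221, 1074/221)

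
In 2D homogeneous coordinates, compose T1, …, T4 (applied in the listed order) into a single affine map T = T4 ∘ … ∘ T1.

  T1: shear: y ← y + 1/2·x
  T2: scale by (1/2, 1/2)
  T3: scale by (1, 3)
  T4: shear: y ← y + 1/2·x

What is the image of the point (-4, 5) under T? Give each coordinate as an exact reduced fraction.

T1 shear: y ← y + 1/2·x: (-4, 5) → (-4, 3)
T2 scale by (1/2, 1/2): (-4, 3) → (-2, 3/2)
T3 scale by (1, 3): (-2, 3/2) → (-2, 9/2)
T4 shear: y ← y + 1/2·x: (-2, 9/2) → (-2, 7/2)

T(p) = (-2, 7/2)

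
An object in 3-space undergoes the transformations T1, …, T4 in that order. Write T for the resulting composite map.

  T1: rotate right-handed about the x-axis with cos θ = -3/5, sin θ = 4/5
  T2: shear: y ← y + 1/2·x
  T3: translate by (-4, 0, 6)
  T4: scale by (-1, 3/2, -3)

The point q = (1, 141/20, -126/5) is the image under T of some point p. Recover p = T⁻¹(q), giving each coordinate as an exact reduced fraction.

T1 = [1 0 0 0; 0 -3/5 -4/5 0; 0 4/5 -3/5 0; 0 0 0 1]
T2·T1 = [1 0 0 0; 1/2 -3/5 -4/5 0; 0 4/5 -3/5 0; 0 0 0 1]
T3·…·T1 = [1 0 0 -4; 1/2 -3/5 -4/5 0; 0 4/5 -3/5 6; 0 0 0 1]
T4·…·T1 = [-1 0 0 4; 3/4 -9/10 -6/5 0; 0 -12/5 9/5 -18; 0 0 0 1]
det M = 9/2; M⁻¹ = [-1 0 0 4; -3/10 -2/5 -4/15 -18/5; -2/5 -8/15 1/5 26/5; 0 0 0 1]
M⁻¹ · (1, 141/20, -126/5)ᵀ = (3, 0, -4)ᵀ

p = (3, 0, -4)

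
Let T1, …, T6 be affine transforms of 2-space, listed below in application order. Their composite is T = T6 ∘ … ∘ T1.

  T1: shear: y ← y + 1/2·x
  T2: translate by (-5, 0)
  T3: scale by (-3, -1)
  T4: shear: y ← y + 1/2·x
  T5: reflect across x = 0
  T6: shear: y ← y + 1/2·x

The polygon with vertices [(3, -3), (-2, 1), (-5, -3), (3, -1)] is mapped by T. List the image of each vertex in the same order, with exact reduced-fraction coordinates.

T1 shear: y ← y + 1/2·x: (3, -3) → (3, -3/2); (-2, 1) → (-2, 0); (-5, -3) → (-5, -11/2); (3, -1) → (3, 1/2)
T2 translate by (-5, 0): (3, -3/2) → (-2, -3/2); (-2, 0) → (-7, 0); (-5, -11/2) → (-10, -11/2); (3, 1/2) → (-2, 1/2)
T3 scale by (-3, -1): (-2, -3/2) → (6, 3/2); (-7, 0) → (21, 0); (-10, -11/2) → (30, 11/2); (-2, 1/2) → (6, -1/2)
T4 shear: y ← y + 1/2·x: (6, 3/2) → (6, 9/2); (21, 0) → (21, 21/2); (30, 11/2) → (30, 41/2); (6, -1/2) → (6, 5/2)
T5 reflect across x = 0: (6, 9/2) → (-6, 9/2); (21, 21/2) → (-21, 21/2); (30, 41/2) → (-30, 41/2); (6, 5/2) → (-6, 5/2)
T6 shear: y ← y + 1/2·x: (-6, 9/2) → (-6, 3/2); (-21, 21/2) → (-21, 0); (-30, 41/2) → (-30, 11/2); (-6, 5/2) → (-6, -1/2)

image vertices: (-6, 3/2), (-21, 0), (-30, 11/2), (-6, -1/2)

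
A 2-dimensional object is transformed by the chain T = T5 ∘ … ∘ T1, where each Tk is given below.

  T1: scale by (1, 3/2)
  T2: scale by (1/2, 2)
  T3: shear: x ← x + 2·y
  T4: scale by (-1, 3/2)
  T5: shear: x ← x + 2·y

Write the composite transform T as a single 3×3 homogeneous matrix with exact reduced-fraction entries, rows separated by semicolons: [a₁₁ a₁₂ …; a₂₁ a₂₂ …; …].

T1 = [1 0 0; 0 3/2 0; 0 0 1]
T2·T1 = [1/2 0 0; 0 3 0; 0 0 1]
T3·…·T1 = [1/2 6 0; 0 3 0; 0 0 1]
T4·…·T1 = [-1/2 -6 0; 0 9/2 0; 0 0 1]
T5·…·T1 = [-1/2 3 0; 0 9/2 0; 0 0 1]

T = [-1/2 3 0; 0 9/2 0; 0 0 1]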